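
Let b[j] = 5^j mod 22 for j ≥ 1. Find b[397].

3

b[1] = 5,  b[2] = 3,  b[3] = 15,  b[4] = 9,  b[5] = 1,  b[6] = 5.
Since b[6] = b[1] = 5, the sequence is periodic with period 5.
(397 - 1) mod 5 = 1, so b[397] = b[2] = 3.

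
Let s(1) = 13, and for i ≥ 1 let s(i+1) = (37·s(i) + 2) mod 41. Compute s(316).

Computing terms: s(1) = 13,  s(2) = 32,  s(3) = 38,  s(4) = 14,  s(5) = 28,  s(6) = 13.
Since s(6) = s(1) = 13, the sequence is periodic with period 5.
So s(316) = s(1 + ((316-1) mod 5)) = s(1) = 13.

13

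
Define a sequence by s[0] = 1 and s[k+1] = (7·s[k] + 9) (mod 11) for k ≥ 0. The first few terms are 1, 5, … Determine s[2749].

2

We have s[0] = 1,  s[1] = 5,  s[2] = 0,  s[3] = 9,  s[4] = 6,  s[5] = 7,  s[6] = 3,  s[7] = 8,  s[8] = 10,  s[9] = 2,  s[10] = 1.
Since s[10] = s[0] = 1, the sequence is periodic with period 10.
(2749 - 0) mod 10 = 9, so s[2749] = s[9] = 2.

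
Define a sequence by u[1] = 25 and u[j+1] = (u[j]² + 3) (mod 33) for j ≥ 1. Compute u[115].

19

We have u[1] = 25; u[2] = 1; u[3] = 4; u[4] = 19; u[5] = 1.
Since u[5] = u[2] = 1, the sequence is eventually periodic: after a pre-period of length 1 it cycles with period 3.
For j ≥ 2, u[j] depends only on (j - 2) mod 3. (115 - 2) mod 3 = 2, so u[115] = u[4] = 19.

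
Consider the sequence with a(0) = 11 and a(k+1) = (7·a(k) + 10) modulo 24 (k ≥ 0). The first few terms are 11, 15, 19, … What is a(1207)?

a(0) = 11; a(1) = 15; a(2) = 19; a(3) = 23; a(4) = 3; a(5) = 7; a(6) = 11.
The sequence repeats with period 6.
(1207 - 0) mod 6 = 1, so a(1207) = a(1) = 15.

15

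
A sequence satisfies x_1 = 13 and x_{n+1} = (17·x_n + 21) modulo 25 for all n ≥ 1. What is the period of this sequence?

20

Listing terms: x_1 = 13,  x_2 = 17,  x_3 = 10,  x_4 = 16,  x_5 = 18,  x_6 = 2,  x_7 = 5,  x_8 = 6,  x_9 = 23,  x_{10} = 12,  x_{11} = 0,  x_{12} = 21,  x_{13} = 3,  x_{14} = 22,  x_{15} = 20,  x_{16} = 11,  x_{17} = 8,  x_{18} = 7,  x_{19} = 15,  x_{20} = 1,  x_{21} = 13.
The sequence repeats with period 20.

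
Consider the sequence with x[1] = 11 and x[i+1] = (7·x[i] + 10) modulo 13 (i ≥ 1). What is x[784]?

1

Listing terms: x[1] = 11,  x[2] = 9,  x[3] = 8,  x[4] = 1,  x[5] = 4,  x[6] = 12,  x[7] = 3,  x[8] = 5,  x[9] = 6,  x[10] = 0,  x[11] = 10,  x[12] = 2,  x[13] = 11.
Since x[13] = x[1] = 11, the sequence is periodic with period 12.
So x[784] = x[1 + ((784-1) mod 12)] = x[4] = 1.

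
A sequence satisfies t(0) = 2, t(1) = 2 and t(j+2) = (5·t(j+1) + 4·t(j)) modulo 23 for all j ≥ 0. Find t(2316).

19

t(0) = 2,  t(1) = 2,  t(2) = 18,  t(3) = 6,  t(4) = 10,  t(5) = 5,  t(6) = 19,  t(7) = 0,  t(8) = 7,  t(9) = 12,  t(10) = 19,  t(11) = 5,  t(12) = 9,  t(13) = 19,  t(14) = 16,  t(15) = 18,  t(16) = 16,  t(17) = 14,  t(18) = 19,  t(19) = 13,  t(20) = 3,  t(21) = 21,  t(22) = 2,  t(23) = 2.
The sequence repeats with period 22.
(2316 - 0) mod 22 = 6, so t(2316) = t(6) = 19.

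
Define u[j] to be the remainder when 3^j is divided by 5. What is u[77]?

We have u[1] = 3; u[2] = 4; u[3] = 2; u[4] = 1; u[5] = 3.
The sequence repeats with period 4.
So u[77] = u[1 + ((77-1) mod 4)] = u[1] = 3.

3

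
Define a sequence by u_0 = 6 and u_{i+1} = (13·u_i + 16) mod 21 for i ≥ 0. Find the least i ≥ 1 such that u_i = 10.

1

We have u_0 = 6, u_1 = 10, u_2 = 20, u_3 = 3, u_4 = 13, u_5 = 17, u_6 = 6.
Since u_6 = u_0 = 6, the sequence is periodic with period 6.
The value 10 first appears (with i ≥ 1) at u_1.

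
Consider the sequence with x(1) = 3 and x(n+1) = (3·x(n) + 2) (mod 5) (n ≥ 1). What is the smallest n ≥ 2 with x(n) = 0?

Computing terms: x(1) = 3; x(2) = 1; x(3) = 0; x(4) = 2; x(5) = 3.
The sequence repeats with period 4.
The value 0 first appears (with n ≥ 2) at x(3).

3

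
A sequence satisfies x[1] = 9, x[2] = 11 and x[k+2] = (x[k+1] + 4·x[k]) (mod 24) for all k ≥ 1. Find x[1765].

15

Computing terms: x[1] = 9; x[2] = 11; x[3] = 23; x[4] = 19; x[5] = 15; x[6] = 19; x[7] = 7; x[8] = 11; x[9] = 15; x[10] = 11; x[11] = 23.
Since (x[10], x[11]) = (x[2], x[3]) = (11, 23) (two consecutive terms determine the rest), the sequence is eventually periodic: after a pre-period of length 1 it cycles with period 8.
For k ≥ 2, x[k] depends only on (k - 2) mod 8. (1765 - 2) mod 8 = 3, so x[1765] = x[5] = 15.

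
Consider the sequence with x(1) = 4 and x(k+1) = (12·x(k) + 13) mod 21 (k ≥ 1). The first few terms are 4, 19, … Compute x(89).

Listing terms: x(1) = 4; x(2) = 19; x(3) = 10; x(4) = 7; x(5) = 13; x(6) = 1; x(7) = 4.
Since x(7) = x(1) = 4, the sequence is periodic with period 6.
(89 - 1) mod 6 = 4, so x(89) = x(5) = 13.

13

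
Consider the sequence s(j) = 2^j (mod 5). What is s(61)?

2

Computing terms: s(0) = 1,  s(1) = 2,  s(2) = 4,  s(3) = 3,  s(4) = 1.
Since s(4) = s(0) = 1, the sequence is periodic with period 4.
So s(61) = s(0 + ((61-0) mod 4)) = s(1) = 2.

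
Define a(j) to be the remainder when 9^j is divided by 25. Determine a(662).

We have a(0) = 1; a(1) = 9; a(2) = 6; a(3) = 4; a(4) = 11; a(5) = 24; a(6) = 16; a(7) = 19; a(8) = 21; a(9) = 14; a(10) = 1.
The sequence repeats with period 10.
So a(662) = a(0 + ((662-0) mod 10)) = a(2) = 6.

6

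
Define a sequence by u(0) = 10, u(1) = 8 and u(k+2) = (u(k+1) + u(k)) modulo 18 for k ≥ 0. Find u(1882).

6

Listing terms: u(0) = 10,  u(1) = 8,  u(2) = 0,  u(3) = 8,  u(4) = 8,  u(5) = 16,  u(6) = 6,  u(7) = 4,  u(8) = 10,  u(9) = 14,  u(10) = 6,  u(11) = 2,  u(12) = 8,  u(13) = 10,  u(14) = 0,  u(15) = 10,  u(16) = 10,  u(17) = 2,  u(18) = 12,  u(19) = 14,  u(20) = 8,  u(21) = 4,  u(22) = 12,  u(23) = 16,  u(24) = 10,  u(25) = 8.
Since (u(24), u(25)) = (u(0), u(1)) = (10, 8) (two consecutive terms determine the rest), the sequence is periodic with period 24.
So u(1882) = u(0 + ((1882-0) mod 24)) = u(10) = 6.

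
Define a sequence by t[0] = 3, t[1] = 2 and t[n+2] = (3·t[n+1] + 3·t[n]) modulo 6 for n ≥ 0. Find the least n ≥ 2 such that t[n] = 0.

t[0] = 3; t[1] = 2; t[2] = 3; t[3] = 3; t[4] = 0; t[5] = 3; t[6] = 3.
Since (t[5], t[6]) = (t[2], t[3]) = (3, 3) (two consecutive terms determine the rest), the sequence is eventually periodic: after a pre-period of length 2 it cycles with period 3.
The value 0 first appears (with n ≥ 2) at t[4].

4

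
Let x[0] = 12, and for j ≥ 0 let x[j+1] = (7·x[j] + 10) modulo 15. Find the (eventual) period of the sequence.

Listing terms: x[0] = 12,  x[1] = 4,  x[2] = 8,  x[3] = 6,  x[4] = 7,  x[5] = 14,  x[6] = 3,  x[7] = 1,  x[8] = 2,  x[9] = 9,  x[10] = 13,  x[11] = 11,  x[12] = 12.
The sequence repeats with period 12.

12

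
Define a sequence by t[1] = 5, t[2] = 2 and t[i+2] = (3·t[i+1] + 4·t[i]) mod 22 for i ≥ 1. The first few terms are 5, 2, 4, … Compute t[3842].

2

Listing terms: t[1] = 5; t[2] = 2; t[3] = 4; t[4] = 20; t[5] = 10; t[6] = 0; t[7] = 18; t[8] = 10; t[9] = 14; t[10] = 16; t[11] = 16; t[12] = 2; t[13] = 4.
Since (t[12], t[13]) = (t[2], t[3]) = (2, 4) (two consecutive terms determine the rest), the sequence is eventually periodic: after a pre-period of length 1 it cycles with period 10.
For i ≥ 2, t[i] depends only on (i - 2) mod 10. (3842 - 2) mod 10 = 0, so t[3842] = t[2] = 2.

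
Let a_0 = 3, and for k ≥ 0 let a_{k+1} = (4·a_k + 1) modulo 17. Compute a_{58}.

Listing terms: a_0 = 3,  a_1 = 13,  a_2 = 2,  a_3 = 9,  a_4 = 3.
Since a_4 = a_0 = 3, the sequence is periodic with period 4.
So a_{58} = a_{0 + ((58-0) mod 4)} = a_2 = 2.

2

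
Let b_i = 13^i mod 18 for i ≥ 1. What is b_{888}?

1

Computing terms: b_1 = 13,  b_2 = 7,  b_3 = 1,  b_4 = 13.
Since b_4 = b_1 = 13, the sequence is periodic with period 3.
(888 - 1) mod 3 = 2, so b_{888} = b_3 = 1.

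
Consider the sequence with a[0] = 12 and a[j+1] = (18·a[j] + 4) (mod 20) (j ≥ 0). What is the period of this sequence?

a[0] = 12,  a[1] = 0,  a[2] = 4,  a[3] = 16,  a[4] = 12.
Since a[4] = a[0] = 12, the sequence is periodic with period 4.

4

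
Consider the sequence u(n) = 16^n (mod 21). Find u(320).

4

Listing terms: u(0) = 1, u(1) = 16, u(2) = 4, u(3) = 1.
The sequence repeats with period 3.
(320 - 0) mod 3 = 2, so u(320) = u(2) = 4.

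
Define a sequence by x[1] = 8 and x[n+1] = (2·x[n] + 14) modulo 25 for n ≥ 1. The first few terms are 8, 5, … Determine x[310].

Computing terms: x[1] = 8,  x[2] = 5,  x[3] = 24,  x[4] = 12,  x[5] = 13,  x[6] = 15,  x[7] = 19,  x[8] = 2,  x[9] = 18,  x[10] = 0,  x[11] = 14,  x[12] = 17,  x[13] = 23,  x[14] = 10,  x[15] = 9,  x[16] = 7,  x[17] = 3,  x[18] = 20,  x[19] = 4,  x[20] = 22,  x[21] = 8.
Since x[21] = x[1] = 8, the sequence is periodic with period 20.
(310 - 1) mod 20 = 9, so x[310] = x[10] = 0.

0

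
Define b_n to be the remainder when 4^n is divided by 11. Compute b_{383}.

9

Listing terms: b_0 = 1; b_1 = 4; b_2 = 5; b_3 = 9; b_4 = 3; b_5 = 1.
The sequence repeats with period 5.
(383 - 0) mod 5 = 3, so b_{383} = b_3 = 9.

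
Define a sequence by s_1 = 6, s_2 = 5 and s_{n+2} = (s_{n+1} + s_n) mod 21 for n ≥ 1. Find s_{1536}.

20

We have s_1 = 6,  s_2 = 5,  s_3 = 11,  s_4 = 16,  s_5 = 6,  s_6 = 1,  s_7 = 7,  s_8 = 8,  s_9 = 15,  s_{10} = 2,  s_{11} = 17,  s_{12} = 19,  s_{13} = 15,  s_{14} = 13,  s_{15} = 7,  s_{16} = 20,  s_{17} = 6,  s_{18} = 5.
The sequence repeats with period 16.
So s_{1536} = s_{1 + ((1536-1) mod 16)} = s_{16} = 20.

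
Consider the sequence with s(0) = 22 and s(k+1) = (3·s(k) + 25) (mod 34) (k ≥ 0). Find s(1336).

4

We have s(0) = 22, s(1) = 23, s(2) = 26, s(3) = 1, s(4) = 28, s(5) = 7, s(6) = 12, s(7) = 27, s(8) = 4, s(9) = 3, s(10) = 0, s(11) = 25, s(12) = 32, s(13) = 19, s(14) = 14, s(15) = 33, s(16) = 22.
Since s(16) = s(0) = 22, the sequence is periodic with period 16.
(1336 - 0) mod 16 = 8, so s(1336) = s(8) = 4.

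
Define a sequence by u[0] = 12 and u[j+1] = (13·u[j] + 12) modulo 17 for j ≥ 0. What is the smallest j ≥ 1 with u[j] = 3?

2

Computing terms: u[0] = 12, u[1] = 15, u[2] = 3, u[3] = 0, u[4] = 12.
The sequence repeats with period 4.
The value 3 first appears (with j ≥ 1) at u[2].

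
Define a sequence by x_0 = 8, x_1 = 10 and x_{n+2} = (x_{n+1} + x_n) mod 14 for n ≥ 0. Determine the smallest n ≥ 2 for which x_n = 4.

2

Computing terms: x_0 = 8; x_1 = 10; x_2 = 4; x_3 = 0; x_4 = 4; x_5 = 4; x_6 = 8; x_7 = 12; x_8 = 6; x_9 = 4; x_{10} = 10; x_{11} = 0; x_{12} = 10; x_{13} = 10; x_{14} = 6; x_{15} = 2; x_{16} = 8; x_{17} = 10.
Since (x_{16}, x_{17}) = (x_0, x_1) = (8, 10) (two consecutive terms determine the rest), the sequence is periodic with period 16.
The value 4 first appears (with n ≥ 2) at x_2.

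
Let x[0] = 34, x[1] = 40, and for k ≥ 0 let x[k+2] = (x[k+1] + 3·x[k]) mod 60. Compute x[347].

58

x[0] = 34, x[1] = 40, x[2] = 22, x[3] = 22, x[4] = 28, x[5] = 34, x[6] = 58, x[7] = 40, x[8] = 34, x[9] = 34, x[10] = 16, x[11] = 58, x[12] = 46, x[13] = 40, x[14] = 58, x[15] = 58, x[16] = 52, x[17] = 46, x[18] = 22, x[19] = 40, x[20] = 46, x[21] = 46, x[22] = 4, x[23] = 22, x[24] = 34, x[25] = 40.
Since (x[24], x[25]) = (x[0], x[1]) = (34, 40) (two consecutive terms determine the rest), the sequence is periodic with period 24.
So x[347] = x[0 + ((347-0) mod 24)] = x[11] = 58.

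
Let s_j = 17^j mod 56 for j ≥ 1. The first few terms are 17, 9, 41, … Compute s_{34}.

25

Computing terms: s_1 = 17,  s_2 = 9,  s_3 = 41,  s_4 = 25,  s_5 = 33,  s_6 = 1,  s_7 = 17.
Since s_7 = s_1 = 17, the sequence is periodic with period 6.
So s_{34} = s_{1 + ((34-1) mod 6)} = s_4 = 25.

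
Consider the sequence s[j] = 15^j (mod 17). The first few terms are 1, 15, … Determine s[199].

s[0] = 1,  s[1] = 15,  s[2] = 4,  s[3] = 9,  s[4] = 16,  s[5] = 2,  s[6] = 13,  s[7] = 8,  s[8] = 1.
The sequence repeats with period 8.
So s[199] = s[0 + ((199-0) mod 8)] = s[7] = 8.

8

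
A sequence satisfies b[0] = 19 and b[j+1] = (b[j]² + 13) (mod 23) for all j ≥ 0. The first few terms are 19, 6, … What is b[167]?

b[0] = 19, b[1] = 6, b[2] = 3, b[3] = 22, b[4] = 14, b[5] = 2, b[6] = 17, b[7] = 3.
Since b[7] = b[2] = 3, the sequence is eventually periodic: after a pre-period of length 2 it cycles with period 5.
For j ≥ 2, b[j] depends only on (j - 2) mod 5. (167 - 2) mod 5 = 0, so b[167] = b[2] = 3.

3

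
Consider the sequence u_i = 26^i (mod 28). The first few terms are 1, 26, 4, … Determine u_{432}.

We have u_0 = 1; u_1 = 26; u_2 = 4; u_3 = 20; u_4 = 16; u_5 = 24; u_6 = 8; u_7 = 12; u_8 = 4.
Since u_8 = u_2 = 4, the sequence is eventually periodic: after a pre-period of length 2 it cycles with period 6.
For i ≥ 2, u_i depends only on (i - 2) mod 6. (432 - 2) mod 6 = 4, so u_{432} = u_6 = 8.

8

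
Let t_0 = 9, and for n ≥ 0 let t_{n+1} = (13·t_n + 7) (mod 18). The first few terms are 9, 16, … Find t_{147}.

12

t_0 = 9, t_1 = 16, t_2 = 17, t_3 = 12, t_4 = 1, t_5 = 2, t_6 = 15, t_7 = 4, t_8 = 5, t_9 = 0, t_{10} = 7, t_{11} = 8, t_{12} = 3, t_{13} = 10, t_{14} = 11, t_{15} = 6, t_{16} = 13, t_{17} = 14, t_{18} = 9.
The sequence repeats with period 18.
(147 - 0) mod 18 = 3, so t_{147} = t_3 = 12.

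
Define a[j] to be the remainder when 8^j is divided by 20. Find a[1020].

Computing terms: a[0] = 1,  a[1] = 8,  a[2] = 4,  a[3] = 12,  a[4] = 16,  a[5] = 8.
Since a[5] = a[1] = 8, the sequence is eventually periodic: after a pre-period of length 1 it cycles with period 4.
For j ≥ 1, a[j] depends only on (j - 1) mod 4. (1020 - 1) mod 4 = 3, so a[1020] = a[4] = 16.

16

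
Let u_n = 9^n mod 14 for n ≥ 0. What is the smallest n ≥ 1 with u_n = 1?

u_0 = 1; u_1 = 9; u_2 = 11; u_3 = 1.
Since u_3 = u_0 = 1, the sequence is periodic with period 3.
The value 1 next appears (with n ≥ 1) at u_3.

3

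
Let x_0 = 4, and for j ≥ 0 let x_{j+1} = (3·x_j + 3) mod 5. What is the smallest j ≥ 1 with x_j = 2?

x_0 = 4,  x_1 = 0,  x_2 = 3,  x_3 = 2,  x_4 = 4.
Since x_4 = x_0 = 4, the sequence is periodic with period 4.
The value 2 first appears (with j ≥ 1) at x_3.

3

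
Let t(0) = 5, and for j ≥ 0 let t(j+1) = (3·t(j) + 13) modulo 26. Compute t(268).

15

We have t(0) = 5; t(1) = 2; t(2) = 19; t(3) = 18; t(4) = 15; t(5) = 6; t(6) = 5.
The sequence repeats with period 6.
So t(268) = t(0 + ((268-0) mod 6)) = t(4) = 15.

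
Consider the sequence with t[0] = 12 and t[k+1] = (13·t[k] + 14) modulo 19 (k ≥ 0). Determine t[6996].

15

Computing terms: t[0] = 12,  t[1] = 18,  t[2] = 1,  t[3] = 8,  t[4] = 4,  t[5] = 9,  t[6] = 17,  t[7] = 7,  t[8] = 10,  t[9] = 11,  t[10] = 5,  t[11] = 3,  t[12] = 15,  t[13] = 0,  t[14] = 14,  t[15] = 6,  t[16] = 16,  t[17] = 13,  t[18] = 12.
The sequence repeats with period 18.
So t[6996] = t[0 + ((6996-0) mod 18)] = t[12] = 15.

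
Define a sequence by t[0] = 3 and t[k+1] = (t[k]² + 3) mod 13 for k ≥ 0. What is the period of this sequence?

Listing terms: t[0] = 3; t[1] = 12; t[2] = 4; t[3] = 6; t[4] = 0; t[5] = 3.
Since t[5] = t[0] = 3, the sequence is periodic with period 5.

5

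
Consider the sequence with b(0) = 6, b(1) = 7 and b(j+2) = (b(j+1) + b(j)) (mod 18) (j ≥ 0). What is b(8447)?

Computing terms: b(0) = 6,  b(1) = 7,  b(2) = 13,  b(3) = 2,  b(4) = 15,  b(5) = 17,  b(6) = 14,  b(7) = 13,  b(8) = 9,  b(9) = 4,  b(10) = 13,  b(11) = 17,  b(12) = 12,  b(13) = 11,  b(14) = 5,  b(15) = 16,  b(16) = 3,  b(17) = 1,  b(18) = 4,  b(19) = 5,  b(20) = 9,  b(21) = 14,  b(22) = 5,  b(23) = 1,  b(24) = 6,  b(25) = 7.
The sequence repeats with period 24.
So b(8447) = b(0 + ((8447-0) mod 24)) = b(23) = 1.

1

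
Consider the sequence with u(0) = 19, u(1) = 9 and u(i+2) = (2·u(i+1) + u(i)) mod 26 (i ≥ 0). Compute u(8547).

u(0) = 19, u(1) = 9, u(2) = 11, u(3) = 5, u(4) = 21, u(5) = 21, u(6) = 11, u(7) = 17, u(8) = 19, u(9) = 3, u(10) = 25, u(11) = 1, u(12) = 1, u(13) = 3, u(14) = 7, u(15) = 17, u(16) = 15, u(17) = 21, u(18) = 5, u(19) = 5, u(20) = 15, u(21) = 9, u(22) = 7, u(23) = 23, u(24) = 1, u(25) = 25, u(26) = 25, u(27) = 23, u(28) = 19, u(29) = 9.
The sequence repeats with period 28.
So u(8547) = u(0 + ((8547-0) mod 28)) = u(7) = 17.

17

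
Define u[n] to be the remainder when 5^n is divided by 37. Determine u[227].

2

Computing terms: u[0] = 1; u[1] = 5; u[2] = 25; u[3] = 14; u[4] = 33; u[5] = 17; u[6] = 11; u[7] = 18; u[8] = 16; u[9] = 6; u[10] = 30; u[11] = 2; u[12] = 10; u[13] = 13; u[14] = 28; u[15] = 29; u[16] = 34; u[17] = 22; u[18] = 36; u[19] = 32; u[20] = 12; u[21] = 23; u[22] = 4; u[23] = 20; u[24] = 26; u[25] = 19; u[26] = 21; u[27] = 31; u[28] = 7; u[29] = 35; u[30] = 27; u[31] = 24; u[32] = 9; u[33] = 8; u[34] = 3; u[35] = 15; u[36] = 1.
The sequence repeats with period 36.
So u[227] = u[0 + ((227-0) mod 36)] = u[11] = 2.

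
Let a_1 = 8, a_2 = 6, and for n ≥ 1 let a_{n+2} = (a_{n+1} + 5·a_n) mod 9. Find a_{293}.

0

Listing terms: a_1 = 8,  a_2 = 6,  a_3 = 1,  a_4 = 4,  a_5 = 0,  a_6 = 2,  a_7 = 2,  a_8 = 3,  a_9 = 4,  a_{10} = 1,  a_{11} = 3,  a_{12} = 8,  a_{13} = 5,  a_{14} = 0,  a_{15} = 7,  a_{16} = 7,  a_{17} = 6,  a_{18} = 5,  a_{19} = 8,  a_{20} = 6.
Since (a_{19}, a_{20}) = (a_1, a_2) = (8, 6) (two consecutive terms determine the rest), the sequence is periodic with period 18.
(293 - 1) mod 18 = 4, so a_{293} = a_5 = 0.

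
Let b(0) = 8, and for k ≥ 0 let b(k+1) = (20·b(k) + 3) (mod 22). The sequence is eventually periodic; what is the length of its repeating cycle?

b(0) = 8; b(1) = 9; b(2) = 7; b(3) = 11; b(4) = 3; b(5) = 19; b(6) = 9.
Since b(6) = b(1) = 9, the sequence is eventually periodic: after a pre-period of length 1 it cycles with period 5.

5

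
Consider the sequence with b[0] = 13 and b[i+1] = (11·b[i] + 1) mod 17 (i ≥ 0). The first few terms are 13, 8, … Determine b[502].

We have b[0] = 13, b[1] = 8, b[2] = 4, b[3] = 11, b[4] = 3, b[5] = 0, b[6] = 1, b[7] = 12, b[8] = 14, b[9] = 2, b[10] = 6, b[11] = 16, b[12] = 7, b[13] = 10, b[14] = 9, b[15] = 15, b[16] = 13.
The sequence repeats with period 16.
(502 - 0) mod 16 = 6, so b[502] = b[6] = 1.

1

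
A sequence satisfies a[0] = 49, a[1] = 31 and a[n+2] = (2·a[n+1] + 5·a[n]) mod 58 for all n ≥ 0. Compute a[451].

Listing terms: a[0] = 49; a[1] = 31; a[2] = 17; a[3] = 15; a[4] = 57; a[5] = 15; a[6] = 25; a[7] = 9; a[8] = 27; a[9] = 41; a[10] = 43; a[11] = 1; a[12] = 43; a[13] = 33; a[14] = 49; a[15] = 31.
Since (a[14], a[15]) = (a[0], a[1]) = (49, 31) (two consecutive terms determine the rest), the sequence is periodic with period 14.
(451 - 0) mod 14 = 3, so a[451] = a[3] = 15.

15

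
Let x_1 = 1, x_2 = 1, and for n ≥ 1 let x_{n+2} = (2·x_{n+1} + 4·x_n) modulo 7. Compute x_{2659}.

5

We have x_1 = 1, x_2 = 1, x_3 = 6, x_4 = 2, x_5 = 0, x_6 = 1, x_7 = 2, x_8 = 1, x_9 = 3, x_{10} = 3, x_{11} = 4, x_{12} = 6, x_{13} = 0, x_{14} = 3, x_{15} = 6, x_{16} = 3, x_{17} = 2, x_{18} = 2, x_{19} = 5, x_{20} = 4, x_{21} = 0, x_{22} = 2, x_{23} = 4, x_{24} = 2, x_{25} = 6, x_{26} = 6, x_{27} = 1, x_{28} = 5, x_{29} = 0, x_{30} = 6, x_{31} = 5, x_{32} = 6, x_{33} = 4, x_{34} = 4, x_{35} = 3, x_{36} = 1, x_{37} = 0, x_{38} = 4, x_{39} = 1, x_{40} = 4, x_{41} = 5, x_{42} = 5, x_{43} = 2, x_{44} = 3, x_{45} = 0, x_{46} = 5, x_{47} = 3, x_{48} = 5, x_{49} = 1, x_{50} = 1.
Since (x_{49}, x_{50}) = (x_1, x_2) = (1, 1) (two consecutive terms determine the rest), the sequence is periodic with period 48.
(2659 - 1) mod 48 = 18, so x_{2659} = x_{19} = 5.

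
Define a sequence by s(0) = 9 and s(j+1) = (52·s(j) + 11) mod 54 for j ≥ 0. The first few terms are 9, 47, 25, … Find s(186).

s(0) = 9, s(1) = 47, s(2) = 25, s(3) = 15, s(4) = 35, s(5) = 49, s(6) = 21, s(7) = 23, s(8) = 19, s(9) = 27, s(10) = 11, s(11) = 43, s(12) = 33, s(13) = 53, s(14) = 13, s(15) = 39, s(16) = 41, s(17) = 37, s(18) = 45, s(19) = 29, s(20) = 7, s(21) = 51, s(22) = 17, s(23) = 31, s(24) = 3, s(25) = 5, s(26) = 1, s(27) = 9.
The sequence repeats with period 27.
(186 - 0) mod 27 = 24, so s(186) = s(24) = 3.

3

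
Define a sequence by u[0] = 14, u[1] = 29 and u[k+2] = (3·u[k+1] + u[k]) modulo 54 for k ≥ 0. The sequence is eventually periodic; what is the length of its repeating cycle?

Listing terms: u[0] = 14; u[1] = 29; u[2] = 47; u[3] = 8; u[4] = 17; u[5] = 5; u[6] = 32; u[7] = 47; u[8] = 11; u[9] = 26; u[10] = 35; u[11] = 23; u[12] = 50; u[13] = 11; u[14] = 29; u[15] = 44; u[16] = 53; u[17] = 41; u[18] = 14; u[19] = 29.
Since (u[18], u[19]) = (u[0], u[1]) = (14, 29) (two consecutive terms determine the rest), the sequence is periodic with period 18.

18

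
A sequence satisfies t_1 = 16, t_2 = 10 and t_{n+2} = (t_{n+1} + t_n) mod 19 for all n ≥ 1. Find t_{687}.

7

Listing terms: t_1 = 16, t_2 = 10, t_3 = 7, t_4 = 17, t_5 = 5, t_6 = 3, t_7 = 8, t_8 = 11, t_9 = 0, t_{10} = 11, t_{11} = 11, t_{12} = 3, t_{13} = 14, t_{14} = 17, t_{15} = 12, t_{16} = 10, t_{17} = 3, t_{18} = 13, t_{19} = 16, t_{20} = 10.
The sequence repeats with period 18.
(687 - 1) mod 18 = 2, so t_{687} = t_3 = 7.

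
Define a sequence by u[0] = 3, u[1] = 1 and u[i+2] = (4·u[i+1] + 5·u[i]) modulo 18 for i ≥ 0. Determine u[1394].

13

u[0] = 3,  u[1] = 1,  u[2] = 1,  u[3] = 9,  u[4] = 5,  u[5] = 11,  u[6] = 15,  u[7] = 7,  u[8] = 13,  u[9] = 15,  u[10] = 17,  u[11] = 17,  u[12] = 9,  u[13] = 13,  u[14] = 7,  u[15] = 3,  u[16] = 11,  u[17] = 5,  u[18] = 3,  u[19] = 1.
Since (u[18], u[19]) = (u[0], u[1]) = (3, 1) (two consecutive terms determine the rest), the sequence is periodic with period 18.
So u[1394] = u[0 + ((1394-0) mod 18)] = u[8] = 13.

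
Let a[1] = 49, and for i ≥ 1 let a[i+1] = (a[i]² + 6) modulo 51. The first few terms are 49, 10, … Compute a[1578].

a[1] = 49; a[2] = 10; a[3] = 4; a[4] = 22; a[5] = 31; a[6] = 49.
The sequence repeats with period 5.
(1578 - 1) mod 5 = 2, so a[1578] = a[3] = 4.

4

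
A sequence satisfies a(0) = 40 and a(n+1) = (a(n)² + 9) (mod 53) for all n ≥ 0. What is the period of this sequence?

We have a(0) = 40; a(1) = 19; a(2) = 52; a(3) = 10; a(4) = 3; a(5) = 18; a(6) = 15; a(7) = 22; a(8) = 16; a(9) = 0; a(10) = 9; a(11) = 37; a(12) = 0.
Since a(12) = a(9) = 0, the sequence is eventually periodic: after a pre-period of length 9 it cycles with period 3.

3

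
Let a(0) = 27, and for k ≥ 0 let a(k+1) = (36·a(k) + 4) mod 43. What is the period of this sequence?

Computing terms: a(0) = 27, a(1) = 30, a(2) = 9, a(3) = 27.
Since a(3) = a(0) = 27, the sequence is periodic with period 3.

3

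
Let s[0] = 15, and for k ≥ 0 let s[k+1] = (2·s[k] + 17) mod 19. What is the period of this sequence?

Computing terms: s[0] = 15; s[1] = 9; s[2] = 16; s[3] = 11; s[4] = 1; s[5] = 0; s[6] = 17; s[7] = 13; s[8] = 5; s[9] = 8; s[10] = 14; s[11] = 7; s[12] = 12; s[13] = 3; s[14] = 4; s[15] = 6; s[16] = 10; s[17] = 18; s[18] = 15.
The sequence repeats with period 18.

18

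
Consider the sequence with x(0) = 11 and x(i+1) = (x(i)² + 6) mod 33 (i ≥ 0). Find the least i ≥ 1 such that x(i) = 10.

3

x(0) = 11, x(1) = 28, x(2) = 31, x(3) = 10, x(4) = 7, x(5) = 22, x(6) = 28.
Since x(6) = x(1) = 28, the sequence is eventually periodic: after a pre-period of length 1 it cycles with period 5.
The value 10 first appears (with i ≥ 1) at x(3).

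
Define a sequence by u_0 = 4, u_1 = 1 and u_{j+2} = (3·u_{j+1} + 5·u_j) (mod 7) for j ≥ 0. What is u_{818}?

2

We have u_0 = 4, u_1 = 1, u_2 = 2, u_3 = 4, u_4 = 1.
Since (u_3, u_4) = (u_0, u_1) = (4, 1) (two consecutive terms determine the rest), the sequence is periodic with period 3.
So u_{818} = u_{0 + ((818-0) mod 3)} = u_2 = 2.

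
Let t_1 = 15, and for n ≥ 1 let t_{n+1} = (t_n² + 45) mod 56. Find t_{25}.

Listing terms: t_1 = 15,  t_2 = 46,  t_3 = 33,  t_4 = 14,  t_5 = 17,  t_6 = 54,  t_7 = 49,  t_8 = 38,  t_9 = 33.
Since t_9 = t_3 = 33, the sequence is eventually periodic: after a pre-period of length 2 it cycles with period 6.
For n ≥ 3, t_n depends only on (n - 3) mod 6. (25 - 3) mod 6 = 4, so t_{25} = t_7 = 49.

49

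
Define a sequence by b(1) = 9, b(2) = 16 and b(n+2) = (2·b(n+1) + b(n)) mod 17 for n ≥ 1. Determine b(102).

b(1) = 9; b(2) = 16; b(3) = 7; b(4) = 13; b(5) = 16; b(6) = 11; b(7) = 4; b(8) = 2; b(9) = 8; b(10) = 1; b(11) = 10; b(12) = 4; b(13) = 1; b(14) = 6; b(15) = 13; b(16) = 15; b(17) = 9; b(18) = 16.
Since (b(17), b(18)) = (b(1), b(2)) = (9, 16) (two consecutive terms determine the rest), the sequence is periodic with period 16.
(102 - 1) mod 16 = 5, so b(102) = b(6) = 11.

11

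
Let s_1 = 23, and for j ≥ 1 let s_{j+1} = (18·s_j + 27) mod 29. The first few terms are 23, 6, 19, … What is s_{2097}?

17

Listing terms: s_1 = 23, s_2 = 6, s_3 = 19, s_4 = 21, s_5 = 28, s_6 = 9, s_7 = 15, s_8 = 7, s_9 = 8, s_{10} = 26, s_{11} = 2, s_{12} = 5, s_{13} = 1, s_{14} = 16, s_{15} = 25, s_{16} = 13, s_{17} = 0, s_{18} = 27, s_{19} = 20, s_{20} = 10, s_{21} = 4, s_{22} = 12, s_{23} = 11, s_{24} = 22, s_{25} = 17, s_{26} = 14, s_{27} = 18, s_{28} = 3, s_{29} = 23.
The sequence repeats with period 28.
So s_{2097} = s_{1 + ((2097-1) mod 28)} = s_{25} = 17.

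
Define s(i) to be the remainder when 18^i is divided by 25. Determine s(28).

1

Listing terms: s(1) = 18, s(2) = 24, s(3) = 7, s(4) = 1, s(5) = 18.
The sequence repeats with period 4.
(28 - 1) mod 4 = 3, so s(28) = s(4) = 1.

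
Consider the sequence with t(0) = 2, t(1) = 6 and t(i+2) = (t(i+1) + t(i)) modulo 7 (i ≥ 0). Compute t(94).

5

t(0) = 2,  t(1) = 6,  t(2) = 1,  t(3) = 0,  t(4) = 1,  t(5) = 1,  t(6) = 2,  t(7) = 3,  t(8) = 5,  t(9) = 1,  t(10) = 6,  t(11) = 0,  t(12) = 6,  t(13) = 6,  t(14) = 5,  t(15) = 4,  t(16) = 2,  t(17) = 6.
Since (t(16), t(17)) = (t(0), t(1)) = (2, 6) (two consecutive terms determine the rest), the sequence is periodic with period 16.
(94 - 0) mod 16 = 14, so t(94) = t(14) = 5.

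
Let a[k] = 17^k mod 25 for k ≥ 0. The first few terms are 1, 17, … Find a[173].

12

a[0] = 1; a[1] = 17; a[2] = 14; a[3] = 13; a[4] = 21; a[5] = 7; a[6] = 19; a[7] = 23; a[8] = 16; a[9] = 22; a[10] = 24; a[11] = 8; a[12] = 11; a[13] = 12; a[14] = 4; a[15] = 18; a[16] = 6; a[17] = 2; a[18] = 9; a[19] = 3; a[20] = 1.
Since a[20] = a[0] = 1, the sequence is periodic with period 20.
(173 - 0) mod 20 = 13, so a[173] = a[13] = 12.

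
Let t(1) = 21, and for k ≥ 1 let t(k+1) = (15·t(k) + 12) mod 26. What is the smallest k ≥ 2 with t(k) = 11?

Computing terms: t(1) = 21; t(2) = 15; t(3) = 3; t(4) = 5; t(5) = 9; t(6) = 17; t(7) = 7; t(8) = 13; t(9) = 25; t(10) = 23; t(11) = 19; t(12) = 11; t(13) = 21.
The sequence repeats with period 12.
The value 11 first appears (with k ≥ 2) at t(12).

12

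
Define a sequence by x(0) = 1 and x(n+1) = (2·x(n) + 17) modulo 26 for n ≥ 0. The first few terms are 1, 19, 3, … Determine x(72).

Computing terms: x(0) = 1, x(1) = 19, x(2) = 3, x(3) = 23, x(4) = 11, x(5) = 13, x(6) = 17, x(7) = 25, x(8) = 15, x(9) = 21, x(10) = 7, x(11) = 5, x(12) = 1.
The sequence repeats with period 12.
(72 - 0) mod 12 = 0, so x(72) = x(0) = 1.

1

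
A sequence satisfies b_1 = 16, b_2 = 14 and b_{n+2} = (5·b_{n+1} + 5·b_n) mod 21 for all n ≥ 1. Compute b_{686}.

We have b_1 = 16,  b_2 = 14,  b_3 = 3,  b_4 = 1,  b_5 = 20,  b_6 = 0,  b_7 = 16,  b_8 = 17,  b_9 = 18,  b_{10} = 7,  b_{11} = 20,  b_{12} = 9,  b_{13} = 19,  b_{14} = 14,  b_{15} = 18,  b_{16} = 13,  b_{17} = 8,  b_{18} = 0,  b_{19} = 19,  b_{20} = 11,  b_{21} = 3,  b_{22} = 7,  b_{23} = 8,  b_{24} = 12,  b_{25} = 16,  b_{26} = 14.
The sequence repeats with period 24.
So b_{686} = b_{1 + ((686-1) mod 24)} = b_{14} = 14.

14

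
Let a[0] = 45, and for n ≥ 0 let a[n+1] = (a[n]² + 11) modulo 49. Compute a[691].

36

Computing terms: a[0] = 45, a[1] = 27, a[2] = 5, a[3] = 36, a[4] = 33, a[5] = 22, a[6] = 5.
Since a[6] = a[2] = 5, the sequence is eventually periodic: after a pre-period of length 2 it cycles with period 4.
For n ≥ 2, a[n] depends only on (n - 2) mod 4. (691 - 2) mod 4 = 1, so a[691] = a[3] = 36.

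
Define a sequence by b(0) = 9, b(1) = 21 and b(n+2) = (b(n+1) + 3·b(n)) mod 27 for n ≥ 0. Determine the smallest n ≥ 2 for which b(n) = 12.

4

Listing terms: b(0) = 9; b(1) = 21; b(2) = 21; b(3) = 3; b(4) = 12; b(5) = 21; b(6) = 3.
Since (b(5), b(6)) = (b(2), b(3)) = (21, 3) (two consecutive terms determine the rest), the sequence is eventually periodic: after a pre-period of length 2 it cycles with period 3.
The value 12 first appears (with n ≥ 2) at b(4).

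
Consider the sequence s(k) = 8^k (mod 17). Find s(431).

15

s(0) = 1; s(1) = 8; s(2) = 13; s(3) = 2; s(4) = 16; s(5) = 9; s(6) = 4; s(7) = 15; s(8) = 1.
Since s(8) = s(0) = 1, the sequence is periodic with period 8.
So s(431) = s(0 + ((431-0) mod 8)) = s(7) = 15.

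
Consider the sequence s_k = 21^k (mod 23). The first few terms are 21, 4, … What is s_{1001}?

22

Computing terms: s_1 = 21; s_2 = 4; s_3 = 15; s_4 = 16; s_5 = 14; s_6 = 18; s_7 = 10; s_8 = 3; s_9 = 17; s_{10} = 12; s_{11} = 22; s_{12} = 2; s_{13} = 19; s_{14} = 8; s_{15} = 7; s_{16} = 9; s_{17} = 5; s_{18} = 13; s_{19} = 20; s_{20} = 6; s_{21} = 11; s_{22} = 1; s_{23} = 21.
The sequence repeats with period 22.
So s_{1001} = s_{1 + ((1001-1) mod 22)} = s_{11} = 22.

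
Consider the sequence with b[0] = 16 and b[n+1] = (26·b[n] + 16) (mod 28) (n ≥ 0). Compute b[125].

0

Computing terms: b[0] = 16; b[1] = 12; b[2] = 20; b[3] = 4; b[4] = 8; b[5] = 0; b[6] = 16.
The sequence repeats with period 6.
(125 - 0) mod 6 = 5, so b[125] = b[5] = 0.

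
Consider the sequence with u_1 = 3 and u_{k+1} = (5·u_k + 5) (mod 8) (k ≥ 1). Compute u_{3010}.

4

u_1 = 3, u_2 = 4, u_3 = 1, u_4 = 2, u_5 = 7, u_6 = 0, u_7 = 5, u_8 = 6, u_9 = 3.
The sequence repeats with period 8.
(3010 - 1) mod 8 = 1, so u_{3010} = u_2 = 4.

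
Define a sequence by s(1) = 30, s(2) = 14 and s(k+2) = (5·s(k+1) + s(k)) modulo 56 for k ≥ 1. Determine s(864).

32

We have s(1) = 30,  s(2) = 14,  s(3) = 44,  s(4) = 10,  s(5) = 38,  s(6) = 32,  s(7) = 30,  s(8) = 14.
The sequence repeats with period 6.
(864 - 1) mod 6 = 5, so s(864) = s(6) = 32.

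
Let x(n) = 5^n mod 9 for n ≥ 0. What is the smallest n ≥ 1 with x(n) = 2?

5

We have x(0) = 1, x(1) = 5, x(2) = 7, x(3) = 8, x(4) = 4, x(5) = 2, x(6) = 1.
Since x(6) = x(0) = 1, the sequence is periodic with period 6.
The value 2 first appears (with n ≥ 1) at x(5).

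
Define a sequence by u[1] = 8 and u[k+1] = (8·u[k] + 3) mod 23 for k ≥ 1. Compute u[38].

0

Listing terms: u[1] = 8; u[2] = 21; u[3] = 10; u[4] = 14; u[5] = 0; u[6] = 3; u[7] = 4; u[8] = 12; u[9] = 7; u[10] = 13; u[11] = 15; u[12] = 8.
Since u[12] = u[1] = 8, the sequence is periodic with period 11.
So u[38] = u[1 + ((38-1) mod 11)] = u[5] = 0.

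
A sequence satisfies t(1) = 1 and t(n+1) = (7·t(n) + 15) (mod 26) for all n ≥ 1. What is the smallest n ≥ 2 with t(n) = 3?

5

t(1) = 1, t(2) = 22, t(3) = 13, t(4) = 2, t(5) = 3, t(6) = 10, t(7) = 7, t(8) = 12, t(9) = 21, t(10) = 6, t(11) = 5, t(12) = 24, t(13) = 1.
Since t(13) = t(1) = 1, the sequence is periodic with period 12.
The value 3 first appears (with n ≥ 2) at t(5).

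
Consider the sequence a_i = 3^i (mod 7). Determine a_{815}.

Computing terms: a_1 = 3,  a_2 = 2,  a_3 = 6,  a_4 = 4,  a_5 = 5,  a_6 = 1,  a_7 = 3.
Since a_7 = a_1 = 3, the sequence is periodic with period 6.
So a_{815} = a_{1 + ((815-1) mod 6)} = a_5 = 5.

5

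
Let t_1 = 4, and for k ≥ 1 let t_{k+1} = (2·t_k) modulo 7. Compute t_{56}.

Computing terms: t_1 = 4; t_2 = 1; t_3 = 2; t_4 = 4.
The sequence repeats with period 3.
(56 - 1) mod 3 = 1, so t_{56} = t_2 = 1.

1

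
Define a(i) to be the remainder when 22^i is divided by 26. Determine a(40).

Listing terms: a(1) = 22,  a(2) = 16,  a(3) = 14,  a(4) = 22.
The sequence repeats with period 3.
(40 - 1) mod 3 = 0, so a(40) = a(1) = 22.

22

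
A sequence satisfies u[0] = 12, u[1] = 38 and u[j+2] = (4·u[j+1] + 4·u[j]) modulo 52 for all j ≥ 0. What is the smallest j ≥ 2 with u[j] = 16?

Computing terms: u[0] = 12,  u[1] = 38,  u[2] = 44,  u[3] = 16,  u[4] = 32,  u[5] = 36,  u[6] = 12,  u[7] = 36,  u[8] = 36,  u[9] = 28,  u[10] = 48,  u[11] = 44,  u[12] = 4,  u[13] = 36,  u[14] = 4,  u[15] = 4,  u[16] = 32,  u[17] = 40,  u[18] = 28,  u[19] = 12,  u[20] = 4,  u[21] = 12,  u[22] = 12,  u[23] = 44,  u[24] = 16.
Since (u[23], u[24]) = (u[2], u[3]) = (44, 16) (two consecutive terms determine the rest), the sequence is eventually periodic: after a pre-period of length 2 it cycles with period 21.
The value 16 first appears (with j ≥ 2) at u[3].

3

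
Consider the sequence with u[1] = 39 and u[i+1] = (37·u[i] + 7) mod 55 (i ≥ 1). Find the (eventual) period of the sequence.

u[1] = 39,  u[2] = 20,  u[3] = 32,  u[4] = 36,  u[5] = 19,  u[6] = 50,  u[7] = 42,  u[8] = 21,  u[9] = 14,  u[10] = 30,  u[11] = 17,  u[12] = 31,  u[13] = 54,  u[14] = 25,  u[15] = 52,  u[16] = 6,  u[17] = 9,  u[18] = 10,  u[19] = 47,  u[20] = 41,  u[21] = 39.
The sequence repeats with period 20.

20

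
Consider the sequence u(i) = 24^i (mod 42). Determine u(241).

24

We have u(1) = 24, u(2) = 30, u(3) = 6, u(4) = 18, u(5) = 12, u(6) = 36, u(7) = 24.
Since u(7) = u(1) = 24, the sequence is periodic with period 6.
(241 - 1) mod 6 = 0, so u(241) = u(1) = 24.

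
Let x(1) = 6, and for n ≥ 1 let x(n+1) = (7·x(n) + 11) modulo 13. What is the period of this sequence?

12

Listing terms: x(1) = 6; x(2) = 1; x(3) = 5; x(4) = 7; x(5) = 8; x(6) = 2; x(7) = 12; x(8) = 4; x(9) = 0; x(10) = 11; x(11) = 10; x(12) = 3; x(13) = 6.
Since x(13) = x(1) = 6, the sequence is periodic with period 12.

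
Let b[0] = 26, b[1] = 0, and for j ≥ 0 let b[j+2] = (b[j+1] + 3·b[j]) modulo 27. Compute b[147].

24

b[0] = 26,  b[1] = 0,  b[2] = 24,  b[3] = 24,  b[4] = 15,  b[5] = 6,  b[6] = 24,  b[7] = 15.
Since (b[6], b[7]) = (b[3], b[4]) = (24, 15) (two consecutive terms determine the rest), the sequence is eventually periodic: after a pre-period of length 3 it cycles with period 3.
For j ≥ 3, b[j] depends only on (j - 3) mod 3. (147 - 3) mod 3 = 0, so b[147] = b[3] = 24.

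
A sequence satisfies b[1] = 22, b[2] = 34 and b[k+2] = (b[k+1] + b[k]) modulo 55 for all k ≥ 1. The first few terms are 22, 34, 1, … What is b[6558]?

b[1] = 22; b[2] = 34; b[3] = 1; b[4] = 35; b[5] = 36; b[6] = 16; b[7] = 52; b[8] = 13; b[9] = 10; b[10] = 23; b[11] = 33; b[12] = 1; b[13] = 34; b[14] = 35; b[15] = 14; b[16] = 49; b[17] = 8; b[18] = 2; b[19] = 10; b[20] = 12; b[21] = 22; b[22] = 34.
The sequence repeats with period 20.
(6558 - 1) mod 20 = 17, so b[6558] = b[18] = 2.

2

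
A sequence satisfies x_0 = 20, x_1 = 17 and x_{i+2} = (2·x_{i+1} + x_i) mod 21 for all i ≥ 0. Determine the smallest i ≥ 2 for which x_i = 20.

x_0 = 20, x_1 = 17, x_2 = 12, x_3 = 20, x_4 = 10, x_5 = 19, x_6 = 6, x_7 = 10, x_8 = 5, x_9 = 20, x_{10} = 3, x_{11} = 5, x_{12} = 13, x_{13} = 10, x_{14} = 12, x_{15} = 13, x_{16} = 17, x_{17} = 5, x_{18} = 6, x_{19} = 17, x_{20} = 19, x_{21} = 13, x_{22} = 3, x_{23} = 19, x_{24} = 20, x_{25} = 17.
Since (x_{24}, x_{25}) = (x_0, x_1) = (20, 17) (two consecutive terms determine the rest), the sequence is periodic with period 24.
The value 20 first appears (with i ≥ 2) at x_3.

3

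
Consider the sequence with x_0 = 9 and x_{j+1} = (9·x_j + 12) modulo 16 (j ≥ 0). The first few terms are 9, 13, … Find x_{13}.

Computing terms: x_0 = 9,  x_1 = 13,  x_2 = 1,  x_3 = 5,  x_4 = 9.
Since x_4 = x_0 = 9, the sequence is periodic with period 4.
So x_{13} = x_{0 + ((13-0) mod 4)} = x_1 = 13.

13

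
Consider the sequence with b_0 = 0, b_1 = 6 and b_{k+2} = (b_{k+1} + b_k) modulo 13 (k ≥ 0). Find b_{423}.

12

Listing terms: b_0 = 0, b_1 = 6, b_2 = 6, b_3 = 12, b_4 = 5, b_5 = 4, b_6 = 9, b_7 = 0, b_8 = 9, b_9 = 9, b_{10} = 5, b_{11} = 1, b_{12} = 6, b_{13} = 7, b_{14} = 0, b_{15} = 7, b_{16} = 7, b_{17} = 1, b_{18} = 8, b_{19} = 9, b_{20} = 4, b_{21} = 0, b_{22} = 4, b_{23} = 4, b_{24} = 8, b_{25} = 12, b_{26} = 7, b_{27} = 6, b_{28} = 0, b_{29} = 6.
The sequence repeats with period 28.
(423 - 0) mod 28 = 3, so b_{423} = b_3 = 12.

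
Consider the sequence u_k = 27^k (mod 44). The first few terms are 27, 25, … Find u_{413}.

Computing terms: u_1 = 27,  u_2 = 25,  u_3 = 15,  u_4 = 9,  u_5 = 23,  u_6 = 5,  u_7 = 3,  u_8 = 37,  u_9 = 31,  u_{10} = 1,  u_{11} = 27.
Since u_{11} = u_1 = 27, the sequence is periodic with period 10.
So u_{413} = u_{1 + ((413-1) mod 10)} = u_3 = 15.

15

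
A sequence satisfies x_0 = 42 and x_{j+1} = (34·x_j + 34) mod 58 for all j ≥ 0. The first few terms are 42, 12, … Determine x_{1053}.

40

We have x_0 = 42,  x_1 = 12,  x_2 = 36,  x_3 = 40,  x_4 = 2,  x_5 = 44,  x_6 = 22,  x_7 = 28,  x_8 = 0,  x_9 = 34,  x_{10} = 30,  x_{11} = 10,  x_{12} = 26,  x_{13} = 48,  x_{14} = 42.
The sequence repeats with period 14.
(1053 - 0) mod 14 = 3, so x_{1053} = x_3 = 40.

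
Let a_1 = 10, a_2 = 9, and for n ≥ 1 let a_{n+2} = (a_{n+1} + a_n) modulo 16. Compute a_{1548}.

7

Listing terms: a_1 = 10,  a_2 = 9,  a_3 = 3,  a_4 = 12,  a_5 = 15,  a_6 = 11,  a_7 = 10,  a_8 = 5,  a_9 = 15,  a_{10} = 4,  a_{11} = 3,  a_{12} = 7,  a_{13} = 10,  a_{14} = 1,  a_{15} = 11,  a_{16} = 12,  a_{17} = 7,  a_{18} = 3,  a_{19} = 10,  a_{20} = 13,  a_{21} = 7,  a_{22} = 4,  a_{23} = 11,  a_{24} = 15,  a_{25} = 10,  a_{26} = 9.
Since (a_{25}, a_{26}) = (a_1, a_2) = (10, 9) (two consecutive terms determine the rest), the sequence is periodic with period 24.
So a_{1548} = a_{1 + ((1548-1) mod 24)} = a_{12} = 7.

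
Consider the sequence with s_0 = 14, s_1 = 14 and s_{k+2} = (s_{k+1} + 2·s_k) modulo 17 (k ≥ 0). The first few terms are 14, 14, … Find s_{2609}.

14

s_0 = 14,  s_1 = 14,  s_2 = 8,  s_3 = 2,  s_4 = 1,  s_5 = 5,  s_6 = 7,  s_7 = 0,  s_8 = 14,  s_9 = 14.
The sequence repeats with period 8.
(2609 - 0) mod 8 = 1, so s_{2609} = s_1 = 14.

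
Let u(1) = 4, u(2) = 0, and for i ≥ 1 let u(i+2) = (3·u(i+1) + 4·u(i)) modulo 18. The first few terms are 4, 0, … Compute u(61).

4

We have u(1) = 4; u(2) = 0; u(3) = 16; u(4) = 12; u(5) = 10; u(6) = 6; u(7) = 4; u(8) = 0.
Since (u(7), u(8)) = (u(1), u(2)) = (4, 0) (two consecutive terms determine the rest), the sequence is periodic with period 6.
(61 - 1) mod 6 = 0, so u(61) = u(1) = 4.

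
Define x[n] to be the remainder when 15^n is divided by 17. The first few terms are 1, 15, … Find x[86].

Computing terms: x[0] = 1, x[1] = 15, x[2] = 4, x[3] = 9, x[4] = 16, x[5] = 2, x[6] = 13, x[7] = 8, x[8] = 1.
The sequence repeats with period 8.
(86 - 0) mod 8 = 6, so x[86] = x[6] = 13.

13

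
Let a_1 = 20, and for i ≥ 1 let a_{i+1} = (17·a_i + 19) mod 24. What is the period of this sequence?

8

Computing terms: a_1 = 20; a_2 = 23; a_3 = 2; a_4 = 5; a_5 = 8; a_6 = 11; a_7 = 14; a_8 = 17; a_9 = 20.
Since a_9 = a_1 = 20, the sequence is periodic with period 8.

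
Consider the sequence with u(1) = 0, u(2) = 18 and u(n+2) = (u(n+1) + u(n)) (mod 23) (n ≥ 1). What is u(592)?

We have u(1) = 0; u(2) = 18; u(3) = 18; u(4) = 13; u(5) = 8; u(6) = 21; u(7) = 6; u(8) = 4; u(9) = 10; u(10) = 14; u(11) = 1; u(12) = 15; u(13) = 16; u(14) = 8; u(15) = 1; u(16) = 9; u(17) = 10; u(18) = 19; u(19) = 6; u(20) = 2; u(21) = 8; u(22) = 10; u(23) = 18; u(24) = 5; u(25) = 0; u(26) = 5; u(27) = 5; u(28) = 10; u(29) = 15; u(30) = 2; u(31) = 17; u(32) = 19; u(33) = 13; u(34) = 9; u(35) = 22; u(36) = 8; u(37) = 7; u(38) = 15; u(39) = 22; u(40) = 14; u(41) = 13; u(42) = 4; u(43) = 17; u(44) = 21; u(45) = 15; u(46) = 13; u(47) = 5; u(48) = 18; u(49) = 0; u(50) = 18.
The sequence repeats with period 48.
So u(592) = u(1 + ((592-1) mod 48)) = u(16) = 9.

9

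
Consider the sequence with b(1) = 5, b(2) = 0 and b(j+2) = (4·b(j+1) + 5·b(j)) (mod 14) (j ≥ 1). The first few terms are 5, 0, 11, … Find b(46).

2

Computing terms: b(1) = 5,  b(2) = 0,  b(3) = 11,  b(4) = 2,  b(5) = 7,  b(6) = 10,  b(7) = 5,  b(8) = 0.
Since (b(7), b(8)) = (b(1), b(2)) = (5, 0) (two consecutive terms determine the rest), the sequence is periodic with period 6.
So b(46) = b(1 + ((46-1) mod 6)) = b(4) = 2.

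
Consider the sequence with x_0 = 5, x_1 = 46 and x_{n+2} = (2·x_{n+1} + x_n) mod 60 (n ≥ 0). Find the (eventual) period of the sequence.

24

We have x_0 = 5,  x_1 = 46,  x_2 = 37,  x_3 = 0,  x_4 = 37,  x_5 = 14,  x_6 = 5,  x_7 = 24,  x_8 = 53,  x_9 = 10,  x_{10} = 13,  x_{11} = 36,  x_{12} = 25,  x_{13} = 26,  x_{14} = 17,  x_{15} = 0,  x_{16} = 17,  x_{17} = 34,  x_{18} = 25,  x_{19} = 24,  x_{20} = 13,  x_{21} = 50,  x_{22} = 53,  x_{23} = 36,  x_{24} = 5,  x_{25} = 46.
The sequence repeats with period 24.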